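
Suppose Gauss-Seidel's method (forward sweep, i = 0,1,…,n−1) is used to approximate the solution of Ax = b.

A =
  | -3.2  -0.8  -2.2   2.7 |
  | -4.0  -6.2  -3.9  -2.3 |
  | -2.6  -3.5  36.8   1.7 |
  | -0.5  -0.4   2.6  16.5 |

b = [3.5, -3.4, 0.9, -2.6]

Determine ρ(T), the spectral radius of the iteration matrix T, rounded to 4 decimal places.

Diagonal D = diag(-3.2, -6.2, 36.8, 16.5); L, U strict lower/upper.
T_GS = -(D+L)⁻¹U: row 0 first, T[0,3] = -(2.7)/(-3.2) = +0.8437; later rows by forward substitution.
  T[0,:] = [+0.0000 -0.2500 -0.6875 +0.8437]
  T[1,:] = [+0.0000 +0.1613 -0.1855 -0.9153]
  T[2,:] = [+0.0000 -0.0023 -0.0662 -0.0736]
  T[3,:] = [+0.0000 -0.0033 -0.0149 +0.0150]
|eigenvalues of T|: 0.1800, 0.0844, 0.0145, 0.0000.
ρ(T) = max|λ| = 0.1800; 0.1800 < 1, so it converges for any x₀.

0.1800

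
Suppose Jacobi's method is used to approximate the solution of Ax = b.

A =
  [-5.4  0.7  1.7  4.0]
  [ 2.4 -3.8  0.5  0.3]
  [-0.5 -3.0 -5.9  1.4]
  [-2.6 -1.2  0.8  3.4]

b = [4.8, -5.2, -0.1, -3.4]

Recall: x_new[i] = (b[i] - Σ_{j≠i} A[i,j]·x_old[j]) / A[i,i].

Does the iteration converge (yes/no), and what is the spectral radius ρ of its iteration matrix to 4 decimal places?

yes, ρ = 0.9127

Let D = diag(-5.4, -3.8, -5.9, 3.4); L, U the strict triangles.
Jacobi: T = -D⁻¹(L+U), T[1,0] = -(2.4)/(-3.8) = +0.6316; T[1,1] = 0.
  T[0,:] = [+0.0000 +0.1296 +0.3148 +0.7407]
  T[1,:] = [+0.6316 +0.0000 +0.1316 +0.0789]
  T[2,:] = [-0.0847 -0.5085 +0.0000 +0.2373]
  T[3,:] = [+0.7647 +0.3529 -0.2353 +0.0000]
|λ(T)| sorted: 0.9127, 0.7128, 0.4047, 0.4047.
ρ = 0.9127; 0.9127 < 1: convergent.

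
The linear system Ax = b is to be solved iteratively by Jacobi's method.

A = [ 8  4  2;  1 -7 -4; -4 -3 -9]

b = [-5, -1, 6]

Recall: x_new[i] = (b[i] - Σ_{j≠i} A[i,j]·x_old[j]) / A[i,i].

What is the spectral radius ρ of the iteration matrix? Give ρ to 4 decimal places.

Split A = D + L + U, D = diag(8, -7, -9).
Jacobi: T = -D⁻¹(L+U), T[2,0] = -(-4)/(-9) = -0.4444; T[2,2] = 0.
  T[0,:] = [+0.0000  -0.5000  -0.2500]
  T[1,:] = [+0.1429  +0.0000  -0.5714]
  T[2,:] = [-0.4444  -0.3333  +0.0000]
eigenvalue magnitudes: 0.6402, 0.4240, 0.4240.
ρ = 0.6402; 0.6402 < 1 ⇒ converges.

0.6402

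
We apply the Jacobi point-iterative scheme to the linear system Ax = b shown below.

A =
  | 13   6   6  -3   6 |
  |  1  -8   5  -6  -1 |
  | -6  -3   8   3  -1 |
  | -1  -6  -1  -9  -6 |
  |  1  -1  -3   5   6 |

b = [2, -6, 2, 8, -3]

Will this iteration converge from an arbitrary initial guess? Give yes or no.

no

Write A = D+L+U with D = diag(13, -8, 8, -9, 6).
Jacobi T = -D⁻¹(L+U): T[4,1] = -(-1)/(6) = +0.1667; T[4,4] = 0.
  T[0,:] = [+0.0000, -0.4615, -0.4615, +0.2308, -0.4615]
  T[1,:] = [+0.1250, +0.0000, +0.6250, -0.7500, -0.1250]
  T[2,:] = [+0.7500, +0.3750, +0.0000, -0.3750, +0.1250]
  T[3,:] = [-0.1111, -0.6667, -0.1111, +0.0000, -0.6667]
  T[4,:] = [-0.1667, +0.1667, +0.5000, -0.8333, +0.0000]
|roots of det(T-λI)|: 1.1229, 0.9441, 0.2878, 0.2878, 0.0502.
ρ = 1.1229; 1.1229 > 1: divergent.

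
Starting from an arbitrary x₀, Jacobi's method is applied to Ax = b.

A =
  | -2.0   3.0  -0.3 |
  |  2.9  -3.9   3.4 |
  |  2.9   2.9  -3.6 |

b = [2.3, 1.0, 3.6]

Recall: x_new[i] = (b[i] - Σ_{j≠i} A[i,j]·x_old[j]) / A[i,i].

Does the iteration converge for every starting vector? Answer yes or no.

Diagonal D = diag(-2, -3.9, -3.6); L, U strict lower/upper.
Jacobi: T = -D⁻¹(L+U), T[2,1] = -(2.9)/(-3.6) = +0.8056; T[2,2] = 0.
  T[0,:] = [+0.0000, +1.5000, -0.1500]
  T[1,:] = [+0.7436, +0.0000, +0.8718]
  T[2,:] = [+0.8056, +0.8056, +0.0000]
|roots of det(T-λI)|: 1.5259, 0.7947, 0.7947.
ρ = 1.5259; 1.5259 > 1: divergent.

no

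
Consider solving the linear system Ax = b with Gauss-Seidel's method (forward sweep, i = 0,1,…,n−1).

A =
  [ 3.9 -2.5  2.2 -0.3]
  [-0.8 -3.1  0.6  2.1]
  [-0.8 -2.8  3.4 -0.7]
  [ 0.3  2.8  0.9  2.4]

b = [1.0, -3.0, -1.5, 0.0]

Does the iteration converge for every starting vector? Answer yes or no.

yes

Split A = D + L + U, D = diag(3.9, -3.1, 3.4, 2.4).
T_GS = -(D+L)⁻¹U: row 0 first, T[0,2] = -(2.2)/(3.9) = -0.5641; later rows by forward substitution.
  T[0,:] = [+0.0000, +0.6410, -0.5641, +0.0769]
  T[1,:] = [+0.0000, -0.1654, +0.3391, +0.6576]
  T[2,:] = [+0.0000, +0.0146, +0.1465, +0.7655]
  T[3,:] = [+0.0000, +0.1074, -0.3801, -1.0638]
|roots of det(T-λI)|: 0.8341, 0.2322, 0.0165, 0.0000.
ρ(T) = max|λ| = 0.8341; 0.8341 < 1: convergent.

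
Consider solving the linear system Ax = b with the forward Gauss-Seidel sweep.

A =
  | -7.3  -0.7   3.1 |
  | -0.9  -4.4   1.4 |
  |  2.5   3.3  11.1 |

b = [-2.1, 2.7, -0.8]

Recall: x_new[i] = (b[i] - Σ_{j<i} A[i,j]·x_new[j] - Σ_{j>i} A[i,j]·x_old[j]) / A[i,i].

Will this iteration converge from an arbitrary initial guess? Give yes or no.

yes

Write A = D+L+U with D = diag(-7.3, -4.4, 11.1).
Gauss-Seidel: T = -(D+L)⁻¹U, row 0 first, T[0,1] = -(-0.7)/(-7.3) = -0.0959; later rows by forward substitution.
  T[0,:] = [+0.0000 -0.0959 +0.4247]
  T[1,:] = [+0.0000 +0.0196 +0.2313]
  T[2,:] = [+0.0000 +0.0158 -0.1644]
moduli |λ_i(T)| = 0.1825, 0.0377, 0.0000.
ρ(T) = max|λ| = 0.1825; 0.1825 < 1, so it converges for any x₀.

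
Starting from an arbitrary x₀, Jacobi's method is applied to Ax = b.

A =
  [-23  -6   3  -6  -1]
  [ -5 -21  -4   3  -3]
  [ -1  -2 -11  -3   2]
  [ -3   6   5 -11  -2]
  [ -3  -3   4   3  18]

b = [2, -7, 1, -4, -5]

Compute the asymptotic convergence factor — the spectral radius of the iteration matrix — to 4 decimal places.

Write A = D+L+U with D = diag(-23, -21, -11, -11, 18).
Jacobi: T = -D⁻¹(L+U), T[3,0] = -(-3)/(-11) = -0.2727; T[3,3] = 0.
  T[0,:] = [+0.0000, -0.2609, +0.1304, -0.2609, -0.0435]
  T[1,:] = [-0.2381, +0.0000, -0.1905, +0.1429, -0.1429]
  T[2,:] = [-0.0909, -0.1818, +0.0000, -0.2727, +0.1818]
  T[3,:] = [-0.2727, +0.5455, +0.4545, +0.0000, -0.1818]
  T[4,:] = [+0.1667, +0.1667, -0.2222, -0.1667, +0.0000]
moduli |λ_i(T)| = 0.5480, 0.3820, 0.3820, 0.3218, 0.3218.
spectral radius ρ = 0.5480; 0.5480 < 1 ⇒ converges.

0.5480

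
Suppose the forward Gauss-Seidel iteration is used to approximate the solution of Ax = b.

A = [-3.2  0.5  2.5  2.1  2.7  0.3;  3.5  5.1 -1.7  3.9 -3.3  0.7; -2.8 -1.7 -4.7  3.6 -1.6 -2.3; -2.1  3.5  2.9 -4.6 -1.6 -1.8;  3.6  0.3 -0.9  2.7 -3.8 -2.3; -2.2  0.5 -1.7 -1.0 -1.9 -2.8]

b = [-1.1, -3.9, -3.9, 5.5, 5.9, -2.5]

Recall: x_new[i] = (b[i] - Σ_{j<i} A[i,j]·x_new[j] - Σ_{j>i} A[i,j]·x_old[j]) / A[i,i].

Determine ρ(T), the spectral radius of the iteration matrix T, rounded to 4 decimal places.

Split A = D + L + U, D = diag(-3.2, 5.1, -4.7, -4.6, -3.8, -2.8).
Gauss-Seidel: T = -(D+L)⁻¹U, row 0 first, T[0,4] = -(2.7)/(-3.2) = +0.8438; later rows by forward substitution.
  T[0,:] = [+0.0000 +0.1562 +0.7812 +0.6563 +0.8438 +0.0938]
  T[1,:] = [+0.0000 -0.1072 -0.2028 -1.2151 +0.0680 -0.2016]
  T[2,:] = [+0.0000 -0.0543 -0.3921 +0.8145 -0.8677 -0.4723]
  T[3,:] = [+0.0000 -0.1872 -0.7581 -0.7106 -1.2283 -0.8852]
  T[4,:] = [+0.0000 +0.0194 +0.2783 -0.1720 +0.1375 -1.0495]
  T[5,:] = [+0.0000 -0.0553 -0.3301 -0.8566 +0.2214 +1.2054]
eigenvalue magnitudes: 1.3412, 0.9927, 0.9927, 0.1869, 0.0267, 0.0000.
spectral radius ρ = 1.3412; 1.3412 > 1 ⇒ diverges.

1.3412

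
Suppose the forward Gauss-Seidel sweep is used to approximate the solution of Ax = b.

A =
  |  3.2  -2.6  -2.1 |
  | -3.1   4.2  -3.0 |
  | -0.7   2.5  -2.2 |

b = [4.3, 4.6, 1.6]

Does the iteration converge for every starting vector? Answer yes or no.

no

Diagonal D = diag(3.2, 4.2, -2.2); L, U strict lower/upper.
T_GS = -(D+L)⁻¹U: row 0 first, T[0,1] = -(-2.6)/(3.2) = +0.8125; later rows by forward substitution.
  T[0,:] = [+0.0000, +0.8125, +0.6562]
  T[1,:] = [+0.0000, +0.5997, +1.1987]
  T[2,:] = [+0.0000, +0.4230, +1.1533]
eigenvalue magnitudes: 1.6404, 0.1126, 0.0000.
ρ(T) = max|λ| = 1.6404; 1.6404 > 1: divergent.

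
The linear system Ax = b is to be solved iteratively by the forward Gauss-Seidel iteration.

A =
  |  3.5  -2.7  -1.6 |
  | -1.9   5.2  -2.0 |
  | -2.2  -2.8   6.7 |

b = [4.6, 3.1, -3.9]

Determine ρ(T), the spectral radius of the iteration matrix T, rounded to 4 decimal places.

Split A = D + L + U, D = diag(3.5, 5.2, 6.7).
GS T = -(D+L)⁻¹U: row 0 first, T[0,2] = -(-1.6)/(3.5) = +0.4571; later rows by forward substitution.
  T[0,:] = [+0.0000, +0.7714, +0.4571]
  T[1,:] = [+0.0000, +0.2819, +0.5516]
  T[2,:] = [+0.0000, +0.3711, +0.3806]
|eigenvalues of T|: 0.7864, 0.1239, 0.0000.
ρ(T) = max|λ| = 0.7864; 0.7864 < 1 ⇒ converges.

0.7864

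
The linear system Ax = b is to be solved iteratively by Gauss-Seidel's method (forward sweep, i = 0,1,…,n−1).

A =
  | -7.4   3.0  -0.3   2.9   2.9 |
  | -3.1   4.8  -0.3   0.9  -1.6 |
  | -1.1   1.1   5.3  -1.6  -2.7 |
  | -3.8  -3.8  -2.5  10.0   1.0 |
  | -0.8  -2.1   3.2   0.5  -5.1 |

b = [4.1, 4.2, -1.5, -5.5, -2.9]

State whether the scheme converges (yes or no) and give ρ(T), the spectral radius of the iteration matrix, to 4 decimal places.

yes, ρ = 0.5006

Diagonal D = diag(-7.4, 4.8, 5.3, 10, -5.1); L, U strict lower/upper.
Gauss-Seidel: T = -(D+L)⁻¹U, row 0 first, T[0,1] = -(3)/(-7.4) = +0.4054; later rows by forward substitution.
  T[0,:] = [+0.0000, +0.4054, -0.0405, +0.3919, +0.3919]
  T[1,:] = [+0.0000, +0.2618, +0.0363, +0.0656, +0.5864]
  T[2,:] = [+0.0000, +0.0298, -0.0160, +0.3696, +0.4691]
  T[3,:] = [+0.0000, +0.2610, -0.0056, +0.2662, +0.3890]
  T[4,:] = [+0.0000, -0.1271, -0.0192, +0.1695, +0.0295]
moduli |λ_i(T)| = 0.5006, 0.2397, 0.2397, 0.0042, 0.0000.
spectral radius ρ = 0.5006; 0.5006 < 1: convergent.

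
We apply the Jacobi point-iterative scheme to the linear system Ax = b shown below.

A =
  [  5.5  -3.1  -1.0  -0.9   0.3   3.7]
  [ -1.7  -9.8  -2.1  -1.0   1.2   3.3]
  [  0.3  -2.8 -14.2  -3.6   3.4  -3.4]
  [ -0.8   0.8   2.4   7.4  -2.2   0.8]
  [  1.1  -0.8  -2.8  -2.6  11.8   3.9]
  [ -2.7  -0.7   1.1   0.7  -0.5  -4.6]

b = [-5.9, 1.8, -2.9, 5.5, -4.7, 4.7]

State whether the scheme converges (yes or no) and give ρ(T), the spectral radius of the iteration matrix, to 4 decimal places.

yes, ρ = 0.8261

A = D + L + U where D = diag(5.5, -9.8, -14.2, 7.4, 11.8, -4.6).
Jacobi T = -D⁻¹(L+U): T[3,2] = -(2.4)/(7.4) = -0.3243; T[3,3] = 0.
  T[0,:] = [+0.0000, +0.5636, +0.1818, +0.1636, -0.0545, -0.6727]
  T[1,:] = [-0.1735, +0.0000, -0.2143, -0.1020, +0.1224, +0.3367]
  T[2,:] = [+0.0211, -0.1972, +0.0000, -0.2535, +0.2394, -0.2394]
  T[3,:] = [+0.1081, -0.1081, -0.3243, +0.0000, +0.2973, -0.1081]
  T[4,:] = [-0.0932, +0.0678, +0.2373, +0.2203, +0.0000, -0.3305]
  T[5,:] = [-0.5870, -0.1522, +0.2391, +0.1522, -0.1087, +0.0000]
|roots of det(T-λI)|: 0.8261, 0.5089, 0.5089, 0.3709, 0.2844, 0.1384.
ρ(T) = max|λ| = 0.8261; 0.8261 < 1: convergent.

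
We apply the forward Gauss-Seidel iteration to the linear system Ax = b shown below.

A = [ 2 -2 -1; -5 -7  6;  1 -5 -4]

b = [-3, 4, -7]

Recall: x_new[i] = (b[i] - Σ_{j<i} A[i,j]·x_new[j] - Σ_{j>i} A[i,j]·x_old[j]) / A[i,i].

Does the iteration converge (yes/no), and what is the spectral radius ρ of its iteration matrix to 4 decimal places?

no, ρ = 1.3706

Diagonal D = diag(2, -7, -4); L, U strict lower/upper.
Gauss-Seidel: T = -(D+L)⁻¹U, row 0 first, T[0,2] = -(-1)/(2) = +0.5000; later rows by forward substitution.
  T[0,:] = [+0.0000 +1.0000 +0.5000]
  T[1,:] = [+0.0000 -0.7143 +0.5000]
  T[2,:] = [+0.0000 +1.1429 -0.5000]
|roots of det(T-λI)|: 1.3706, 0.1563, 0.0000.
spectral radius ρ = 1.3706; 1.3706 > 1: divergent.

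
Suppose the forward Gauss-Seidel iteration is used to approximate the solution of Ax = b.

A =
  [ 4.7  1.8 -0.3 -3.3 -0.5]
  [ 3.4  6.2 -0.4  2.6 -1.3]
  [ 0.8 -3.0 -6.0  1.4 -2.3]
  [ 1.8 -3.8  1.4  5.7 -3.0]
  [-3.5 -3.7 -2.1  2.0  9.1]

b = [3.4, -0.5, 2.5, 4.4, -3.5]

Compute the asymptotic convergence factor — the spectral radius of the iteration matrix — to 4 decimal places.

0.8513

Diagonal D = diag(4.7, 6.2, -6, 5.7, 9.1); L, U strict lower/upper.
Gauss-Seidel: T = -(D+L)⁻¹U, row 0 first, T[0,2] = -(-0.3)/(4.7) = +0.0638; later rows by forward substitution.
  T[0,:] = [+0.0000  -0.3830  +0.0638  +0.7021  +0.1064]
  T[1,:] = [+0.0000  +0.2100  +0.0295  -0.8044  +0.1513]
  T[2,:] = [+0.0000  -0.1561  -0.0062  +0.7291  -0.4448]
  T[3,:] = [+0.0000  +0.2993  +0.0011  -0.9371  +0.7029]
  T[4,:] = [+0.0000  -0.1637  +0.0349  +0.3172  -0.1547]
|λ(T)| sorted: 0.8513, 0.2506, 0.1843, 0.0297, 0.0000.
spectral radius ρ = 0.8513; 0.8513 < 1: convergent.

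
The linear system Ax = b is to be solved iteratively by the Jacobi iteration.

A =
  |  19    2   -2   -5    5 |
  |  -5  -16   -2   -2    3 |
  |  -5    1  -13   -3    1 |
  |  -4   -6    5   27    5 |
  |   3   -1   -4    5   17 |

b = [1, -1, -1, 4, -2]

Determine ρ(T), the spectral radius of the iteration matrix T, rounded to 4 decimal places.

Diagonal D = diag(19, -16, -13, 27, 17); L, U strict lower/upper.
Jacobi: T = -D⁻¹(L+U), T[1,4] = -(3)/(-16) = +0.1875; T[1,1] = 0.
  T[0,:] = [+0.0000  -0.1053  +0.1053  +0.2632  -0.2632]
  T[1,:] = [-0.3125  +0.0000  -0.1250  -0.1250  +0.1875]
  T[2,:] = [-0.3846  +0.0769  +0.0000  -0.2308  +0.0769]
  T[3,:] = [+0.1481  +0.2222  -0.1852  +0.0000  -0.1852]
  T[4,:] = [-0.1765  +0.0588  +0.2353  -0.2941  +0.0000]
|λ(T)| sorted: 0.5538, 0.3090, 0.2441, 0.2441, 0.0209.
ρ(T) = max|λ| = 0.5538; 0.5538 < 1 ⇒ converges.

0.5538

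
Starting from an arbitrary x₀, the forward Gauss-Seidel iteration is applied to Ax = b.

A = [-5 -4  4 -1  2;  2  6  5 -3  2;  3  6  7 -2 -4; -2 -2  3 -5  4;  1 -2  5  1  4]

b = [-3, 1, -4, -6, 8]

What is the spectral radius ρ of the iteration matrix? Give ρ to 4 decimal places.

Split A = D + L + U, D = diag(-5, 6, 7, -5, 4).
T_GS = -(D+L)⁻¹U: row 0 first, T[0,1] = -(-4)/(-5) = -0.8000; later rows by forward substitution.
  T[0,:] = [+0.0000 -0.8000 +0.8000 -0.2000 +0.4000]
  T[1,:] = [+0.0000 +0.2667 -1.1000 +0.5667 -0.4667]
  T[2,:] = [+0.0000 +0.1143 +0.6000 -0.1143 +0.8000]
  T[3,:] = [+0.0000 +0.2819 +0.4800 -0.2152 +1.3067]
  T[4,:] = [+0.0000 +0.1200 -1.6200 +0.5300 -1.6600]
moduli |λ_i(T)| = 1.3753, 0.4073, 0.4073, 0.1670, 0.0000.
spectral radius ρ = 1.3753; 1.3753 > 1, so it fails to converge.

1.3753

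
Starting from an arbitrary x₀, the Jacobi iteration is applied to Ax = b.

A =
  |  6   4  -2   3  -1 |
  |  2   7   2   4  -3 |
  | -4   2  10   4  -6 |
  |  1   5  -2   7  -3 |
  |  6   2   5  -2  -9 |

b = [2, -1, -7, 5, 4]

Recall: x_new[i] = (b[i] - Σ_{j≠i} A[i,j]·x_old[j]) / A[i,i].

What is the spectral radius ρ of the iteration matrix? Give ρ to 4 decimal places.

Split A = D + L + U, D = diag(6, 7, 10, 7, -9).
Jacobi: T = -D⁻¹(L+U), T[2,4] = -(-6)/(10) = +0.6000; T[2,2] = 0.
  T[0,:] = [+0.0000  -0.6667  +0.3333  -0.5000  +0.1667]
  T[1,:] = [-0.2857  +0.0000  -0.2857  -0.5714  +0.4286]
  T[2,:] = [+0.4000  -0.2000  +0.0000  -0.4000  +0.6000]
  T[3,:] = [-0.1429  -0.7143  +0.2857  +0.0000  +0.4286]
  T[4,:] = [+0.6667  +0.2222  +0.5556  -0.2222  +0.0000]
|λ(T)| sorted: 1.2015, 0.6327, 0.6327, 0.4841, 0.4308.
spectral radius ρ = 1.2015; 1.2015 > 1 ⇒ diverges.

1.2015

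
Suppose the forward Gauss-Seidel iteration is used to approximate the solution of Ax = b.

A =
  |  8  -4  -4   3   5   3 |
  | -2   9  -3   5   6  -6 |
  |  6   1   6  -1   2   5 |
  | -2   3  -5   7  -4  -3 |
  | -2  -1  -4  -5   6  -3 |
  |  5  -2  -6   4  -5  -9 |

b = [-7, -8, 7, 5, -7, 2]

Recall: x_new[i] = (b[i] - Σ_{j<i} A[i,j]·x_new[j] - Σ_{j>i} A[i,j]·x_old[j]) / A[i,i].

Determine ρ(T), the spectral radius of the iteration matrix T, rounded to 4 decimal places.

1.6417

A = D + L + U where D = diag(8, 9, 6, 7, 6, -9).
T_GS = -(D+L)⁻¹U: row 0 first, T[0,2] = -(-4)/(8) = +0.5000; later rows by forward substitution.
  T[0,:] = [+0.0000, +0.5000, +0.5000, -0.3750, -0.6250, -0.3750]
  T[1,:] = [+0.0000, +0.1111, +0.4444, -0.6389, -0.8056, +0.5833]
  T[2,:] = [+0.0000, -0.5185, -0.5741, +0.6481, +0.4259, -0.5556]
  T[3,:] = [+0.0000, -0.2751, -0.4577, +0.6296, +1.0423, -0.3254]
  T[4,:] = [+0.0000, -0.3898, -0.5234, +0.7253, +0.8100, -0.1693]
  T[5,:] = [+0.0000, +0.6930, +0.6491, -0.6216, -0.4389, -0.0182]
|λ(T)| sorted: 1.6417, 0.6183, 0.1869, 0.1869, 0.1244, 0.0000.
ρ = 1.6417; 1.6417 > 1 ⇒ diverges.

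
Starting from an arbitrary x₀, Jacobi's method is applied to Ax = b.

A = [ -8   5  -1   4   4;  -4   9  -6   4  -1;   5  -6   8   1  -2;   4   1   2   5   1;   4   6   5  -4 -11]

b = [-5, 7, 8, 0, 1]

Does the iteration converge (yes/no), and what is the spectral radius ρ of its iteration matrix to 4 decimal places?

A = D + L + U where D = diag(-8, 9, 8, 5, -11).
Jacobi: T = -D⁻¹(L+U), T[0,4] = -(4)/(-8) = +0.5000; T[0,0] = 0.
  T[0,:] = [+0.0000 +0.6250 -0.1250 +0.5000 +0.5000]
  T[1,:] = [+0.4444 +0.0000 +0.6667 -0.4444 +0.1111]
  T[2,:] = [-0.6250 +0.7500 +0.0000 -0.1250 +0.2500]
  T[3,:] = [-0.8000 -0.2000 -0.4000 +0.0000 -0.2000]
  T[4,:] = [+0.3636 +0.5455 +0.4545 -0.3636 +0.0000]
|eigenvalues of T|: 1.2174, 0.7193, 0.3060, 0.2036, 0.2036.
ρ = 1.2174; 1.2174 > 1 ⇒ diverges.

no, ρ = 1.2174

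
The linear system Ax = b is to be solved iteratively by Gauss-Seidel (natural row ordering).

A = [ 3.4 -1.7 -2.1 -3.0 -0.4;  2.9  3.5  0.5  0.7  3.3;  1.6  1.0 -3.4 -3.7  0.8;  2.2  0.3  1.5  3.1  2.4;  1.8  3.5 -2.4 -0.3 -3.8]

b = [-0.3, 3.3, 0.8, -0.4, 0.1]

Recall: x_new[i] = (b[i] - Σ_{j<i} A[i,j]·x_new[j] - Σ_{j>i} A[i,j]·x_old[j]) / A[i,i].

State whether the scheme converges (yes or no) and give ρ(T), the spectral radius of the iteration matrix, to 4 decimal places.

no, ρ = 1.4205

Write A = D+L+U with D = diag(3.4, 3.5, -3.4, 3.1, -3.8).
GS T = -(D+L)⁻¹U: row 0 first, T[0,1] = -(-1.7)/(3.4) = +0.5000; later rows by forward substitution.
  T[0,:] = [+0.0000  +0.5000  +0.6176  +0.8824  +0.1176]
  T[1,:] = [+0.0000  -0.4143  -0.6546  -0.9311  -1.0403]
  T[2,:] = [+0.0000  +0.1134  +0.0981  -0.9469  -0.0153]
  T[3,:] = [+0.0000  -0.3696  -0.4225  -0.0779  -0.7496]
  T[4,:] = [+0.0000  -0.1872  -0.3390  +0.1645  -0.8336]
moduli |λ_i(T)| = 1.4205, 0.4497, 0.3757, 0.1188, 0.0000.
ρ(T) = max|λ| = 1.4205; 1.4205 > 1 ⇒ diverges.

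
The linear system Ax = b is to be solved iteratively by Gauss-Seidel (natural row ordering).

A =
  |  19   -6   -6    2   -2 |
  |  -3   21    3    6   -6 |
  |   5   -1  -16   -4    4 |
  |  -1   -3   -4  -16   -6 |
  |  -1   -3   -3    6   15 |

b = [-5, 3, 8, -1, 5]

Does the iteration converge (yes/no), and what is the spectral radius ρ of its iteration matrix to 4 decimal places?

Let D = diag(19, 21, -16, -16, 15); L, U the strict triangles.
GS T = -(D+L)⁻¹U: row 0 first, T[0,4] = -(-2)/(19) = +0.1053; later rows by forward substitution.
  T[0,:] = [+0.0000 +0.3158 +0.3158 -0.1053 +0.1053]
  T[1,:] = [+0.0000 +0.0451 -0.0977 -0.3008 +0.3008]
  T[2,:] = [+0.0000 +0.0959 +0.1048 -0.2641 +0.2641]
  T[3,:] = [+0.0000 -0.0522 -0.0276 +0.1290 -0.5040]
  T[4,:] = [+0.0000 +0.0701 +0.0335 -0.1716 +0.3216]
moduli |λ_i(T)| = 0.6288, 0.0848, 0.0848, 0.0624, 0.0000.
ρ(T) = max|λ| = 0.6288; 0.6288 < 1: convergent.

yes, ρ = 0.6288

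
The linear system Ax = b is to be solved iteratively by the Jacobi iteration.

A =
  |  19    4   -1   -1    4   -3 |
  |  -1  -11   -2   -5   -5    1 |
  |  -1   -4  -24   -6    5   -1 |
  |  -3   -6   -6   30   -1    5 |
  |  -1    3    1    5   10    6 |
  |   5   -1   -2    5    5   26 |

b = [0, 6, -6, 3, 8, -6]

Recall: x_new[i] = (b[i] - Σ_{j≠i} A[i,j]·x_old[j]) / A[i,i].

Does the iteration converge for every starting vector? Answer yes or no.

yes

A = D + L + U where D = diag(19, -11, -24, 30, 10, 26).
Jacobi T = -D⁻¹(L+U): T[5,1] = -(-1)/(26) = +0.0385; T[5,5] = 0.
  T[0,:] = [+0.0000 -0.2105 +0.0526 +0.0526 -0.2105 +0.1579]
  T[1,:] = [-0.0909 +0.0000 -0.1818 -0.4545 -0.4545 +0.0909]
  T[2,:] = [-0.0417 -0.1667 +0.0000 -0.2500 +0.2083 -0.0417]
  T[3,:] = [+0.1000 +0.2000 +0.2000 +0.0000 +0.0333 -0.1667]
  T[4,:] = [+0.1000 -0.3000 -0.1000 -0.5000 +0.0000 -0.6000]
  T[5,:] = [-0.1923 +0.0385 +0.0769 -0.1923 -0.1923 +0.0000]
|roots of det(T-λI)|: 0.5201, 0.4057, 0.3840, 0.3840, 0.2670, 0.2670.
ρ(T) = max|λ| = 0.5201; 0.5201 < 1, so it converges for any x₀.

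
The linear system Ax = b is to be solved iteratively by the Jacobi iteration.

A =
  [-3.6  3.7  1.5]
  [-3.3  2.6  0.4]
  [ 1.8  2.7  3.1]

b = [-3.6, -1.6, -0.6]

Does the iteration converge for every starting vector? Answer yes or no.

no

Write A = D+L+U with D = diag(-3.6, 2.6, 3.1).
Jacobi T = -D⁻¹(L+U): T[2,0] = -(1.8)/(3.1) = -0.5806; T[2,2] = 0.
  T[0,:] = [+0.0000, +1.0278, +0.4167]
  T[1,:] = [+1.2692, +0.0000, -0.1538]
  T[2,:] = [-0.5806, -0.8710, +0.0000]
|eigenvalues of T|: 1.2239, 0.8824, 0.3415.
ρ(T) = max|λ| = 1.2239; 1.2239 > 1: divergent.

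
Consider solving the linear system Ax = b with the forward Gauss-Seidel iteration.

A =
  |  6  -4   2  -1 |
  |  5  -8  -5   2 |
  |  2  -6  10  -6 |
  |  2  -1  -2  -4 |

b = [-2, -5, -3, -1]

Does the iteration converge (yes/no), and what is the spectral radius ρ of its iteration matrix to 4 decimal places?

A = D + L + U where D = diag(6, -8, 10, -4).
T_GS = -(D+L)⁻¹U: row 0 first, T[0,3] = -(-1)/(6) = +0.1667; later rows by forward substitution.
  T[0,:] = [+0.0000 +0.6667 -0.3333 +0.1667]
  T[1,:] = [+0.0000 +0.4167 -0.8333 +0.3542]
  T[2,:] = [+0.0000 +0.1167 -0.4333 +0.7792]
  T[3,:] = [+0.0000 +0.1708 +0.2583 -0.3948]
|eigenvalues of T|: 0.9241, 0.3678, 0.3678, 0.0000.
ρ(T) = max|λ| = 0.9241; 0.9241 < 1, so it converges for any x₀.

yes, ρ = 0.9241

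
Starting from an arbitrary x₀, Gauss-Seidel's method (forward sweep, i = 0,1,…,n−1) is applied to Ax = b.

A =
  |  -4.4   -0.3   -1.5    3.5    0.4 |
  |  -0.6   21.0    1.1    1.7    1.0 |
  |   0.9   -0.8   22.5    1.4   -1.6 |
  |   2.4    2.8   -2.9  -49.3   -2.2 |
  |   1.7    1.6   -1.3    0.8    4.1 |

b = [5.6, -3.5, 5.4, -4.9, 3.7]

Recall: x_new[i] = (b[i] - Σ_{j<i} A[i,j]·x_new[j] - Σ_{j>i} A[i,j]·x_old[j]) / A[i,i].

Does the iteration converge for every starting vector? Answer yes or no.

yes

Write A = D+L+U with D = diag(-4.4, 21, 22.5, -49.3, 4.1).
T_GS = -(D+L)⁻¹U: row 0 first, T[0,2] = -(-1.5)/(-4.4) = -0.3409; later rows by forward substitution.
  T[0,:] = [+0.0000 -0.0682 -0.3409 +0.7955 +0.0909]
  T[1,:] = [+0.0000 -0.0019 -0.0621 -0.0582 -0.0450]
  T[2,:] = [+0.0000 +0.0027 +0.0114 -0.0961 +0.0659]
  T[3,:] = [+0.0000 -0.0036 -0.0208 +0.0411 -0.0466]
  T[4,:] = [+0.0000 +0.0306 +0.1733 -0.3456 +0.0099]
|roots of det(T-λI)|: 0.2061, 0.1223, 0.0291, 0.0056, 0.0000.
spectral radius ρ = 0.2061; 0.2061 < 1, so it converges for any x₀.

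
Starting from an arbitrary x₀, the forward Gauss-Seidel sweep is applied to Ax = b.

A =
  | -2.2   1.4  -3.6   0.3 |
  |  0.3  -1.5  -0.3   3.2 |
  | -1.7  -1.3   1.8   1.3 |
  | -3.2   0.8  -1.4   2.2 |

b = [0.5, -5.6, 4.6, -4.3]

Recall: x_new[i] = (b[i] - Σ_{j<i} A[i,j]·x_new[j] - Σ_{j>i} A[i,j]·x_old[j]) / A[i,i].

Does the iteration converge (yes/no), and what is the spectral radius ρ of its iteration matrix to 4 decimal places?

A = D + L + U where D = diag(-2.2, -1.5, 1.8, 2.2).
Gauss-Seidel: T = -(D+L)⁻¹U, row 0 first, T[0,1] = -(1.4)/(-2.2) = +0.6364; later rows by forward substitution.
  T[0,:] = [+0.0000, +0.6364, -1.6364, +0.1364]
  T[1,:] = [+0.0000, +0.1273, -0.5273, +2.1606]
  T[2,:] = [+0.0000, +0.6929, -1.9263, +0.9670]
  T[3,:] = [+0.0000, +1.3203, -3.4142, +0.0280]
moduli |λ_i(T)| = 1.2874, 0.6447, 0.1611, 0.0000.
spectral radius ρ = 1.2874; 1.2874 > 1, so it fails to converge.

no, ρ = 1.2874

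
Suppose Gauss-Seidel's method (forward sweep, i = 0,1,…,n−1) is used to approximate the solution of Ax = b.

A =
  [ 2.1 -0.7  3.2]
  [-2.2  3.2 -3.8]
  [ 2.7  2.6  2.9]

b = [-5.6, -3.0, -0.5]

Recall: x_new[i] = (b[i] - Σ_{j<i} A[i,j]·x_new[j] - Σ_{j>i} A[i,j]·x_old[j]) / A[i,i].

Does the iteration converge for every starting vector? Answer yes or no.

A = D + L + U where D = diag(2.1, 3.2, 2.9).
T_GS = -(D+L)⁻¹U: row 0 first, T[0,1] = -(-0.7)/(2.1) = +0.3333; later rows by forward substitution.
  T[0,:] = [+0.0000, +0.3333, -1.5238]
  T[1,:] = [+0.0000, +0.2292, +0.1399]
  T[2,:] = [+0.0000, -0.5158, +1.2933]
|λ(T)| sorted: 1.2205, 0.3019, 0.0000.
ρ(T) = max|λ| = 1.2205; 1.2205 > 1: divergent.

no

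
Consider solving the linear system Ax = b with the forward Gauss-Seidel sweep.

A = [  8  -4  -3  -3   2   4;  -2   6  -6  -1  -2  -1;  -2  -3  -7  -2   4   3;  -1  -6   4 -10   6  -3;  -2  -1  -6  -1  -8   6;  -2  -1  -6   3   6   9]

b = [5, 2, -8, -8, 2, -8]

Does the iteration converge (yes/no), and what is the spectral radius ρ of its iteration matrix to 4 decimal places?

Write A = D+L+U with D = diag(8, 6, -7, -10, -8, 9).
Gauss-Seidel: T = -(D+L)⁻¹U, row 0 first, T[0,4] = -(2)/(8) = -0.2500; later rows by forward substitution.
  T[0,:] = [+0.0000, +0.5000, +0.3750, +0.3750, -0.2500, -0.5000]
  T[1,:] = [+0.0000, +0.1667, +1.1250, +0.2917, +0.2500, +0.0000]
  T[2,:] = [+0.0000, -0.2143, -0.5893, -0.5179, +0.5357, +0.5714]
  T[3,:] = [+0.0000, -0.2357, -0.9482, -0.4196, +0.6893, -0.0214]
  T[4,:] = [+0.0000, +0.0443, +0.3261, +0.3106, -0.4567, +0.4491]
  T[5,:] = [+0.0000, +0.0358, -0.0859, -0.2967, +0.4041, -0.0224]
eigenvalue magnitudes: 1.4194, 0.5076, 0.4220, 0.4220, 0.1114, 0.0000.
ρ(T) = max|λ| = 1.4194; 1.4194 > 1, so it fails to converge.

no, ρ = 1.4194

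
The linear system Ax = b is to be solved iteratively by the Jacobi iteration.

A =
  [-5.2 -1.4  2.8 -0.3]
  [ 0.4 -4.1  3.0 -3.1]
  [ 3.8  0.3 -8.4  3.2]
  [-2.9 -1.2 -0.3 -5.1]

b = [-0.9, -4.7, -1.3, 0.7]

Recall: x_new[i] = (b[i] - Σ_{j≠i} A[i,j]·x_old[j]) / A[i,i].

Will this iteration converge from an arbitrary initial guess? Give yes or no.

Split A = D + L + U, D = diag(-5.2, -4.1, -8.4, -5.1).
Jacobi: T = -D⁻¹(L+U), T[3,0] = -(-2.9)/(-5.1) = -0.5686; T[3,3] = 0.
  T[0,:] = [+0.0000  -0.2692  +0.5385  -0.0577]
  T[1,:] = [+0.0976  +0.0000  +0.7317  -0.7561]
  T[2,:] = [+0.4524  +0.0357  +0.0000  +0.3810]
  T[3,:] = [-0.5686  -0.2353  -0.0588  +0.0000]
eigenvalue magnitudes: 0.9199, 0.6428, 0.6428, 0.0014.
ρ = 0.9199; 0.9199 < 1 ⇒ converges.

yes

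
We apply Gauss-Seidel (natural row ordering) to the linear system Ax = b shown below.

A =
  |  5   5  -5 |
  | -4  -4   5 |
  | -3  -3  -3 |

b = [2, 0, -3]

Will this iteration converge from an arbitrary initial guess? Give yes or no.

no

Write A = D+L+U with D = diag(5, -4, -3).
GS T = -(D+L)⁻¹U: row 0 first, T[0,2] = -(-5)/(5) = +1.0000; later rows by forward substitution.
  T[0,:] = [+0.0000 -1.0000 +1.0000]
  T[1,:] = [+0.0000 +1.0000 +0.2500]
  T[2,:] = [+0.0000 +0.0000 -1.2500]
eigenvalue magnitudes: 1.2500, 1.0000, 0.0000.
spectral radius ρ = 1.2500; 1.2500 > 1: divergent.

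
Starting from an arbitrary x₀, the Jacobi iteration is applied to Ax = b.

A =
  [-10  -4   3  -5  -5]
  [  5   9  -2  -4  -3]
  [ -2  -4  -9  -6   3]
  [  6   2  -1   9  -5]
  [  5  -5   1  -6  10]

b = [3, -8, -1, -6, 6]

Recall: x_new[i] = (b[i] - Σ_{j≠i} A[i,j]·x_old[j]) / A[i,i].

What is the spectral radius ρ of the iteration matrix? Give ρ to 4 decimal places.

1.3449

Let D = diag(-10, 9, -9, 9, 10); L, U the strict triangles.
Jacobi: T = -D⁻¹(L+U), T[3,0] = -(6)/(9) = -0.6667; T[3,3] = 0.
  T[0,:] = [+0.0000 -0.4000 +0.3000 -0.5000 -0.5000]
  T[1,:] = [-0.5556 +0.0000 +0.2222 +0.4444 +0.3333]
  T[2,:] = [-0.2222 -0.4444 +0.0000 -0.6667 +0.3333]
  T[3,:] = [-0.6667 -0.2222 +0.1111 +0.0000 +0.5556]
  T[4,:] = [-0.5000 +0.5000 -0.1000 +0.6000 +0.0000]
|λ(T)| sorted: 1.3449, 0.7086, 0.7086, 0.4145, 0.0136.
spectral radius ρ = 1.3449; 1.3449 > 1, so it fails to converge.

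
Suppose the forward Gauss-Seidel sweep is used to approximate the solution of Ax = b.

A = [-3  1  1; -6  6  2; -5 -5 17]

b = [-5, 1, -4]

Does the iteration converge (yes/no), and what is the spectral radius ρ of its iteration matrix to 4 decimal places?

yes, ρ = 0.3333

Split A = D + L + U, D = diag(-3, 6, 17).
GS T = -(D+L)⁻¹U: row 0 first, T[0,1] = -(1)/(-3) = +0.3333; later rows by forward substitution.
  T[0,:] = [+0.0000 +0.3333 +0.3333]
  T[1,:] = [+0.0000 +0.3333 +0.0000]
  T[2,:] = [+0.0000 +0.1961 +0.0980]
eigenvalue magnitudes: 0.3333, 0.0980, 0.0000.
spectral radius ρ = 0.3333; 0.3333 < 1, so it converges for any x₀.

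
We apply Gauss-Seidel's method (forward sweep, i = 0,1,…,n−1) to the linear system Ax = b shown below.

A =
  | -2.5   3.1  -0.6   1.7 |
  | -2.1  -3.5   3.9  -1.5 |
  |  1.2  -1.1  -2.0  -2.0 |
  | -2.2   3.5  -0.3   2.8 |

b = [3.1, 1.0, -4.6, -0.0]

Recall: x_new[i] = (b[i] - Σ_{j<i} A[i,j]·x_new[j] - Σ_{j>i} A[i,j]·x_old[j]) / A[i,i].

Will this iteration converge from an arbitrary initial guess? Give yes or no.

no

Write A = D+L+U with D = diag(-2.5, -3.5, -2, 2.8).
T_GS = -(D+L)⁻¹U: row 0 first, T[0,3] = -(1.7)/(-2.5) = +0.6800; later rows by forward substitution.
  T[0,:] = [+0.0000  +1.2400  -0.2400  +0.6800]
  T[1,:] = [+0.0000  -0.7440  +1.2583  -0.8366]
  T[2,:] = [+0.0000  +1.1532  -0.8361  -0.1319]
  T[3,:] = [+0.0000  +2.0278  -1.8510  +1.5659]
eigenvalue magnitudes: 1.5978, 0.8243, 0.8243, 0.0000.
ρ = 1.5978; 1.5978 > 1 ⇒ diverges.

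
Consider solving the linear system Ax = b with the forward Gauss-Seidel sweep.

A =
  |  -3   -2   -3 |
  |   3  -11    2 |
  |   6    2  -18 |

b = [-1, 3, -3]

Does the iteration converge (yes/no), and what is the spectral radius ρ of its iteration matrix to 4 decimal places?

Write A = D+L+U with D = diag(-3, -11, -18).
GS T = -(D+L)⁻¹U: row 0 first, T[0,1] = -(-2)/(-3) = -0.6667; later rows by forward substitution.
  T[0,:] = [+0.0000, -0.6667, -1.0000]
  T[1,:] = [+0.0000, -0.1818, -0.0909]
  T[2,:] = [+0.0000, -0.2424, -0.3434]
|eigenvalues of T|: 0.4316, 0.0936, 0.0000.
ρ = 0.4316; 0.4316 < 1, so it converges for any x₀.

yes, ρ = 0.4316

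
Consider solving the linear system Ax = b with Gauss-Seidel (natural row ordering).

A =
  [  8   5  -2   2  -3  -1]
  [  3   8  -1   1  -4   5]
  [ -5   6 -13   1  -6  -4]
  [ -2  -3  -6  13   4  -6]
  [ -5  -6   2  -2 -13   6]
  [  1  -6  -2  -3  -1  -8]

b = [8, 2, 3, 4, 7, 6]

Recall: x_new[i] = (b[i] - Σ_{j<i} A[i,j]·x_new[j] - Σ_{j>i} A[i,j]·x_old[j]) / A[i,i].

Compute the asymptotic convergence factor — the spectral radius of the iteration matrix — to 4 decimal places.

0.9193

Write A = D+L+U with D = diag(8, 8, -13, 13, -13, -8).
Gauss-Seidel: T = -(D+L)⁻¹U, row 0 first, T[0,3] = -(2)/(8) = -0.2500; later rows by forward substitution.
  T[0,:] = [+0.0000  -0.6250  +0.2500  -0.2500  +0.3750  +0.1250]
  T[1,:] = [+0.0000  +0.2344  +0.0312  -0.0312  +0.3594  -0.6719]
  T[2,:] = [+0.0000  +0.3486  -0.0817  +0.1587  -0.4399  -0.6659]
  T[3,:] = [+0.0000  +0.1188  +0.0080  +0.0276  -0.3701  +0.0184]
  T[4,:] = [+0.0000  +0.1676  -0.1244  +0.1307  -0.3208  +0.6183]
  T[5,:] = [+0.0000  -0.4065  +0.0408  -0.0742  +0.0662  +0.6018]
|roots of det(T-λI)|: 0.9193, 0.5876, 0.2197, 0.0992, 0.0091, 0.0000.
ρ = 0.9193; 0.9193 < 1, so it converges for any x₀.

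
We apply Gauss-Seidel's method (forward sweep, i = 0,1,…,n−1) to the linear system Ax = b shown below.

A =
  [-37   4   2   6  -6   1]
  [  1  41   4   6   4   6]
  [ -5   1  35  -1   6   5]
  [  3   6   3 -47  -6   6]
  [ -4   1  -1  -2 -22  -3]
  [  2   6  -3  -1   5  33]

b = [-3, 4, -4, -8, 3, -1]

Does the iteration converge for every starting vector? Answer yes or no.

yes

Diagonal D = diag(-37, 41, 35, -47, -22, 33); L, U strict lower/upper.
T_GS = -(D+L)⁻¹U: row 0 first, T[0,1] = -(4)/(-37) = +0.1081; later rows by forward substitution.
  T[0,:] = [+0.0000, +0.1081, +0.0541, +0.1622, -0.1622, +0.0270]
  T[1,:] = [+0.0000, -0.0026, -0.0989, -0.1503, -0.0936, -0.1470]
  T[2,:] = [+0.0000, +0.0155, +0.0105, +0.0560, -0.1919, -0.1348]
  T[3,:] = [+0.0000, +0.0076, -0.0085, -0.0053, -0.1622, +0.1020]
  T[4,:] = [+0.0000, -0.0212, -0.0140, -0.0384, +0.0487, -0.1511]
  T[5,:] = [+0.0000, -0.0012, +0.0175, +0.0282, -0.0029, +0.0388]
|λ(T)| sorted: 0.1525, 0.0698, 0.0577, 0.0577, 0.0090, 0.0000.
spectral radius ρ = 0.1525; 0.1525 < 1: convergent.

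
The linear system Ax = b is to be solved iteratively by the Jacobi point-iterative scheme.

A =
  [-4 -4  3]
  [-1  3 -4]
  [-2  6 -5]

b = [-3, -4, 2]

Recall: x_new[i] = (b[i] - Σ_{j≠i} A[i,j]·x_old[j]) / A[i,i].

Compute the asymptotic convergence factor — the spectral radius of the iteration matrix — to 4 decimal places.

1.2732

Let D = diag(-4, 3, -5); L, U the strict triangles.
Jacobi: T = -D⁻¹(L+U), T[2,1] = -(6)/(-5) = +1.2000; T[2,2] = 0.
  T[0,:] = [+0.0000, -1.0000, +0.7500]
  T[1,:] = [+0.3333, +0.0000, +1.3333]
  T[2,:] = [-0.4000, +1.2000, +0.0000]
moduli |λ_i(T)| = 1.2732, 0.8090, 0.8090.
ρ(T) = max|λ| = 1.2732; 1.2732 > 1, so it fails to converge.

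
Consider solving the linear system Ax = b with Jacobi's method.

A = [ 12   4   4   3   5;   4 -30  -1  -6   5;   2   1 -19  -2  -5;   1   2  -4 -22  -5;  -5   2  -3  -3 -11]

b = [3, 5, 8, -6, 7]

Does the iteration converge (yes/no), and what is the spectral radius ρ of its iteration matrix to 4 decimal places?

A = D + L + U where D = diag(12, -30, -19, -22, -11).
T_J = -D⁻¹(L+U): T[1,2] = -(-1)/(-30) = -0.0333; T[1,1] = 0.
  T[0,:] = [+0.0000 -0.3333 -0.3333 -0.2500 -0.4167]
  T[1,:] = [+0.1333 +0.0000 -0.0333 -0.2000 +0.1667]
  T[2,:] = [+0.1053 +0.0526 +0.0000 -0.1053 -0.2632]
  T[3,:] = [+0.0455 +0.0909 -0.1818 +0.0000 -0.2273]
  T[4,:] = [-0.4545 +0.1818 -0.2727 -0.2727 +0.0000]
|roots of det(T-λI)|: 0.6507, 0.5165, 0.3103, 0.3103, 0.1590.
ρ = 0.6507; 0.6507 < 1 ⇒ converges.

yes, ρ = 0.6507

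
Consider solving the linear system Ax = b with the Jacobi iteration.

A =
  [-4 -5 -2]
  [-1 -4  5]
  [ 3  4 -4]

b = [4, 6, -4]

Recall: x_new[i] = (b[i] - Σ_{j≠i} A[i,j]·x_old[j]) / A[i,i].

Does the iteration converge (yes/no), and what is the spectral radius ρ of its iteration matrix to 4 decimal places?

Write A = D+L+U with D = diag(-4, -4, -4).
Jacobi: T = -D⁻¹(L+U), T[0,1] = -(-5)/(-4) = -1.2500; T[0,0] = 0.
  T[0,:] = [+0.0000, -1.2500, -0.5000]
  T[1,:] = [-0.2500, +0.0000, +1.2500]
  T[2,:] = [+0.7500, +1.0000, +0.0000]
moduli |λ_i(T)| = 1.3926, 0.8670, 0.8670.
ρ = 1.3926; 1.3926 > 1 ⇒ diverges.

no, ρ = 1.3926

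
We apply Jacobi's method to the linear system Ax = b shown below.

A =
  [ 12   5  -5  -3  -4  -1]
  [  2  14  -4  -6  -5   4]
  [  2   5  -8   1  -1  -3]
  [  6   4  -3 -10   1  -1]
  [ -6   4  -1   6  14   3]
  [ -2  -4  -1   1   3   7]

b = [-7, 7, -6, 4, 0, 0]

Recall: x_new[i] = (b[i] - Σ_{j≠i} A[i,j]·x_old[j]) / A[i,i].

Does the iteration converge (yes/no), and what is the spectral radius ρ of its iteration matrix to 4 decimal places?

Let D = diag(12, 14, -8, -10, 14, 7); L, U the strict triangles.
Jacobi T = -D⁻¹(L+U): T[2,3] = -(1)/(-8) = +0.1250; T[2,2] = 0.
  T[0,:] = [+0.0000, -0.4167, +0.4167, +0.2500, +0.3333, +0.0833]
  T[1,:] = [-0.1429, +0.0000, +0.2857, +0.4286, +0.3571, -0.2857]
  T[2,:] = [+0.2500, +0.6250, +0.0000, +0.1250, -0.1250, -0.3750]
  T[3,:] = [+0.6000, +0.4000, -0.3000, +0.0000, +0.1000, -0.1000]
  T[4,:] = [+0.4286, -0.2857, +0.0714, -0.4286, +0.0000, -0.2143]
  T[5,:] = [+0.2857, +0.5714, +0.1429, -0.1429, -0.4286, +0.0000]
eigenvalue magnitudes: 1.1630, 0.6504, 0.6504, 0.2761, 0.1800, 0.1800.
ρ(T) = max|λ| = 1.1630; 1.1630 > 1 ⇒ diverges.

no, ρ = 1.1630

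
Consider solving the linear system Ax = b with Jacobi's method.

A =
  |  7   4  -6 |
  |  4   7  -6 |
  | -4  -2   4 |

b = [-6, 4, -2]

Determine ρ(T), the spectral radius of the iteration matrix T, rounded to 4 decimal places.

Write A = D+L+U with D = diag(7, 7, 4).
Jacobi: T = -D⁻¹(L+U), T[1,2] = -(-6)/(7) = +0.8571; T[1,1] = 0.
  T[0,:] = [+0.0000  -0.5714  +0.8571]
  T[1,:] = [-0.5714  +0.0000  +0.8571]
  T[2,:] = [+1.0000  +0.5000  +0.0000]
|eigenvalues of T|: 1.4551, 0.8836, 0.5714.
ρ = 1.4551; 1.4551 > 1 ⇒ diverges.

1.4551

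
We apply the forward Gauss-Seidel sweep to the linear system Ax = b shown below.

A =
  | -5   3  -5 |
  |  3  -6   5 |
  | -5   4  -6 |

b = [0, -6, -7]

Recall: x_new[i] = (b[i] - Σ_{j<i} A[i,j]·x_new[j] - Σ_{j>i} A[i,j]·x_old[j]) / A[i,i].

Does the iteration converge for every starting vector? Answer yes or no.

Diagonal D = diag(-5, -6, -6); L, U strict lower/upper.
Gauss-Seidel: T = -(D+L)⁻¹U, row 0 first, T[0,2] = -(-5)/(-5) = -1.0000; later rows by forward substitution.
  T[0,:] = [+0.0000  +0.6000  -1.0000]
  T[1,:] = [+0.0000  +0.3000  +0.3333]
  T[2,:] = [+0.0000  -0.3000  +1.0556]
eigenvalue magnitudes: 0.8845, 0.4711, 0.0000.
ρ = 0.8845; 0.8845 < 1 ⇒ converges.

yes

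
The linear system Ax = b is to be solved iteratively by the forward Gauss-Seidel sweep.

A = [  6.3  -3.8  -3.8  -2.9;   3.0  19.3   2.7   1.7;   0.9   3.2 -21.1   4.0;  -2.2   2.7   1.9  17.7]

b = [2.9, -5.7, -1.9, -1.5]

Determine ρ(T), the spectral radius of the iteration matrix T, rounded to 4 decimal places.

A = D + L + U where D = diag(6.3, 19.3, -21.1, 17.7).
GS T = -(D+L)⁻¹U: row 0 first, T[0,1] = -(-3.8)/(6.3) = +0.6032; later rows by forward substitution.
  T[0,:] = [+0.0000  +0.6032  +0.6032  +0.4603]
  T[1,:] = [+0.0000  -0.0938  -0.2337  -0.1596]
  T[2,:] = [+0.0000  +0.0115  -0.0097  +0.1850]
  T[3,:] = [+0.0000  +0.0880  +0.1117  +0.0617]
moduli |λ_i(T)| = 0.1680, 0.1088, 0.1088, 0.0000.
ρ(T) = max|λ| = 0.1680; 0.1680 < 1, so it converges for any x₀.

0.1680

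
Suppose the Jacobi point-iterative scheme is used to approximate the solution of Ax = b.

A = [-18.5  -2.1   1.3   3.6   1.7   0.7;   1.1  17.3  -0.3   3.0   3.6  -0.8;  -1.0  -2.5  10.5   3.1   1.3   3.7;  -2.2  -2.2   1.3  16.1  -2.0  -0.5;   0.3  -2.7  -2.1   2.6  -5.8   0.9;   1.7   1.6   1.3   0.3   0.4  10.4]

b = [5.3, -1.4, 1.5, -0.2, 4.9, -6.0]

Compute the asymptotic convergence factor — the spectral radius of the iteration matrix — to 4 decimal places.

0.5703

Let D = diag(-18.5, 17.3, 10.5, 16.1, -5.8, 10.4); L, U the strict triangles.
T_J = -D⁻¹(L+U): T[4,5] = -(0.9)/(-5.8) = +0.1552; T[4,4] = 0.
  T[0,:] = [+0.0000 -0.1135 +0.0703 +0.1946 +0.0919 +0.0378]
  T[1,:] = [-0.0636 +0.0000 +0.0173 -0.1734 -0.2081 +0.0462]
  T[2,:] = [+0.0952 +0.2381 +0.0000 -0.2952 -0.1238 -0.3524]
  T[3,:] = [+0.1366 +0.1366 -0.0807 +0.0000 +0.1242 +0.0311]
  T[4,:] = [+0.0517 -0.4655 -0.3621 +0.4483 +0.0000 +0.1552]
  T[5,:] = [-0.1635 -0.1538 -0.1250 -0.0288 -0.0385 +0.0000]
|eigenvalues of T|: 0.5703, 0.3162, 0.3162, 0.1474, 0.0622, 0.0622.
ρ = 0.5703; 0.5703 < 1: convergent.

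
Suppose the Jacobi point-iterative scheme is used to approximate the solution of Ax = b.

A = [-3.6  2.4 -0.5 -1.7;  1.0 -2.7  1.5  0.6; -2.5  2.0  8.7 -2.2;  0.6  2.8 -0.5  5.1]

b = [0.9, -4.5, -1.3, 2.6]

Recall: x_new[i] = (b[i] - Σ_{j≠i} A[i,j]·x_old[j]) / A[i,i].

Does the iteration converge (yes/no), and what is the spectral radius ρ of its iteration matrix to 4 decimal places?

yes, ρ = 0.5825

A = D + L + U where D = diag(-3.6, -2.7, 8.7, 5.1).
T_J = -D⁻¹(L+U): T[2,1] = -(2)/(8.7) = -0.2299; T[2,2] = 0.
  T[0,:] = [+0.0000, +0.6667, -0.1389, -0.4722]
  T[1,:] = [+0.3704, +0.0000, +0.5556, +0.2222]
  T[2,:] = [+0.2874, -0.2299, +0.0000, +0.2529]
  T[3,:] = [-0.1176, -0.5490, +0.0980, +0.0000]
|λ(T)| sorted: 0.5825, 0.4667, 0.4667, 0.3223.
spectral radius ρ = 0.5825; 0.5825 < 1: convergent.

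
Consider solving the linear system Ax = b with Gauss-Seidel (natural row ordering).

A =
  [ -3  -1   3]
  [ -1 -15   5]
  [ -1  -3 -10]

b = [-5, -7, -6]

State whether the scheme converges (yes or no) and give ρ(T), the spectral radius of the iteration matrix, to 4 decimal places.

yes, ρ = 0.2105

Diagonal D = diag(-3, -15, -10); L, U strict lower/upper.
Gauss-Seidel: T = -(D+L)⁻¹U, row 0 first, T[0,1] = -(-1)/(-3) = -0.3333; later rows by forward substitution.
  T[0,:] = [+0.0000 -0.3333 +1.0000]
  T[1,:] = [+0.0000 +0.0222 +0.2667]
  T[2,:] = [+0.0000 +0.0267 -0.1800]
eigenvalue magnitudes: 0.2105, 0.0528, 0.0000.
ρ = 0.2105; 0.2105 < 1 ⇒ converges.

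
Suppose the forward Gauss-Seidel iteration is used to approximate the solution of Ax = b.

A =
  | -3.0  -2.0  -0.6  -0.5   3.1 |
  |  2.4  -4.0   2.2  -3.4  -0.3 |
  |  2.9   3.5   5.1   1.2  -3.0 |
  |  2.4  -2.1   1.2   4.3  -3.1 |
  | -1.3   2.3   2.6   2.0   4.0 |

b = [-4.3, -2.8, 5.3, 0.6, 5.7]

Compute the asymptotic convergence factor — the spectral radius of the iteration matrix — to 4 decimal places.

1.2779

Write A = D+L+U with D = diag(-3, -4, 5.1, 4.3, 4).
GS T = -(D+L)⁻¹U: row 0 first, T[0,1] = -(-2)/(-3) = -0.6667; later rows by forward substitution.
  T[0,:] = [+0.0000 -0.6667 -0.2000 -0.1667 +1.0333]
  T[1,:] = [+0.0000 -0.4000 +0.4300 -0.9500 +0.5450]
  T[2,:] = [+0.0000 +0.6536 -0.1814 +0.5114 -0.3734]
  T[3,:] = [+0.0000 -0.0057 +0.3722 -0.5137 +0.5145]
  T[4,:] = [+0.0000 -0.4087 -0.3805 +0.4165 +0.0079]
|eigenvalues of T|: 1.2779, 0.3399, 0.2157, 0.2157, 0.0000.
ρ = 1.2779; 1.2779 > 1 ⇒ diverges.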